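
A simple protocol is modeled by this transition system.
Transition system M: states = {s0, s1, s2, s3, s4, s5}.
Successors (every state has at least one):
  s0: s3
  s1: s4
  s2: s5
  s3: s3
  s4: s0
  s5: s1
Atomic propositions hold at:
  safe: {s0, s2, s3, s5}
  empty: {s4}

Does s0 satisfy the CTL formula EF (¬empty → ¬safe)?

Sat(¬empty) = {s0, s1, s2, s3, s5}
Sat(¬safe) = {s1, s4}
Sat(¬empty → ¬safe) = {s1, s4}
EF (¬empty → ¬safe): least fixpoint, start Z0 = {s1, s4}, add states with some successor in Z. Z1 = {s1, s4, s5}; Z2 = {s1, s2, s4, s5}; fixed.
Sat(EF (¬empty → ¬safe)) = {s1, s2, s4, s5}
s0 ∉ Sat(EF (¬empty → ¬safe)) = {s1, s2, s4, s5}, so the formula does not hold at s0.

No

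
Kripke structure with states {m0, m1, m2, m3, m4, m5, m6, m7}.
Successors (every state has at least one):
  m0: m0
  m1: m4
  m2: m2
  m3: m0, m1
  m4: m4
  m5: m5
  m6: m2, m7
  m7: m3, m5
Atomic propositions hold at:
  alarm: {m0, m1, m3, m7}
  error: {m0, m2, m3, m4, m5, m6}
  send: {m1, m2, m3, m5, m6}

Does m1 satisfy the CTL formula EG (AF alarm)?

No

AF alarm: least fixpoint, start Z0 = {m0, m1, m3, m7}, add states with every successor in Z. Already a fixed point.
Sat(AF alarm) = {m0, m1, m3, m7}
EG (AF alarm): greatest fixpoint, start Z0 = {m0, m1, m3, m7}, keep only states in Sat with some successor in Z. Z1 = {m0, m3, m7}; fixed.
Sat(EG (AF alarm)) = {m0, m3, m7}
m1 ∉ Sat(EG (AF alarm)) = {m0, m3, m7}, so the formula does not hold at m1.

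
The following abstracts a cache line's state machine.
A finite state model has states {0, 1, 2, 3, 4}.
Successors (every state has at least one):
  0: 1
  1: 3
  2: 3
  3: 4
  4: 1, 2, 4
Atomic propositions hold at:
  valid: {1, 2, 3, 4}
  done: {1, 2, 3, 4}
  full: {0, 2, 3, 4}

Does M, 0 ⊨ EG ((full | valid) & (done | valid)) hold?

Sat(full | valid) = {0, 1, 2, 3, 4}
Sat(done | valid) = {1, 2, 3, 4}
Sat((full | valid) & (done | valid)) = {1, 2, 3, 4}
EG ((full | valid) & (done | valid)): greatest fixpoint, start Z0 = {1, 2, 3, 4}, keep only states in Sat with some successor in Z. Already a fixed point.
Sat(EG ((full | valid) & (done | valid))) = {1, 2, 3, 4}
0 ∉ Sat(EG ((full | valid) & (done | valid))) = {1, 2, 3, 4}, so the formula does not hold at 0.

No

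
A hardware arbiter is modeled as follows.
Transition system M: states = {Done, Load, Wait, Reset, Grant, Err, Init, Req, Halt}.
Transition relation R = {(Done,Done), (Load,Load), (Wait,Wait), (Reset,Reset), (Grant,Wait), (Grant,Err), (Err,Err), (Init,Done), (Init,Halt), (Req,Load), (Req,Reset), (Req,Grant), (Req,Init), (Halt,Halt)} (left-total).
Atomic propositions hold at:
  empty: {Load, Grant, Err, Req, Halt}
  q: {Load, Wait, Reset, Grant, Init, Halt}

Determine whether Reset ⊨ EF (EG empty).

EG empty: greatest fixpoint, start Z0 = {Load, Grant, Err, Req, Halt}, keep only states in Sat with some successor in Z. Already a fixed point.
Sat(EG empty) = {Load, Grant, Err, Req, Halt}
EF (EG empty): least fixpoint, start Z0 = {Load, Grant, Err, Req, Halt}, add states with some successor in Z. Z1 = {Load, Grant, Err, Init, Req, Halt}; fixed.
Sat(EF (EG empty)) = {Load, Grant, Err, Init, Req, Halt}
Reset ∉ Sat(EF (EG empty)) = {Load, Grant, Err, Init, Req, Halt}, so the formula does not hold at Reset.

No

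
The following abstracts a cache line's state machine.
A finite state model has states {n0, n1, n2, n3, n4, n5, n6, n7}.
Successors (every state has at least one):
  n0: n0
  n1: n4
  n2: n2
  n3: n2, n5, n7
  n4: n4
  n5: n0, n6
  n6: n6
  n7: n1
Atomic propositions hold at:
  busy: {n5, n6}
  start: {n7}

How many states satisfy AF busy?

AF busy: least fixpoint, start Z0 = {n5, n6}, add states with every successor in Z. Already a fixed point.
Sat(AF busy) = {n5, n6}
|Sat(AF busy)| = |{n5, n6}| = 2.

2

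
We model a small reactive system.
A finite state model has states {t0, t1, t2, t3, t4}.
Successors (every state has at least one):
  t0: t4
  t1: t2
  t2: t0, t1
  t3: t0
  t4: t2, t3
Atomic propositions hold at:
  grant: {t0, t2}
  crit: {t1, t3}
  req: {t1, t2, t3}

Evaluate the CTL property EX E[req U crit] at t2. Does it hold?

Yes

E[req U crit]: least fixpoint, start Z0 = Sat(crit) = {t1, t3}, add states in Sat(req) with some successor in Z. Z1 = {t1, t2, t3}; fixed.
Sat(E[req U crit]) = {t1, t2, t3}
Sat(EX E[req U crit]) = {s : some successor in {t1, t2, t3}} = {t1, t2, t4}
t2 ∈ Sat(EX E[req U crit]) = {t1, t2, t4}, so the formula holds at t2.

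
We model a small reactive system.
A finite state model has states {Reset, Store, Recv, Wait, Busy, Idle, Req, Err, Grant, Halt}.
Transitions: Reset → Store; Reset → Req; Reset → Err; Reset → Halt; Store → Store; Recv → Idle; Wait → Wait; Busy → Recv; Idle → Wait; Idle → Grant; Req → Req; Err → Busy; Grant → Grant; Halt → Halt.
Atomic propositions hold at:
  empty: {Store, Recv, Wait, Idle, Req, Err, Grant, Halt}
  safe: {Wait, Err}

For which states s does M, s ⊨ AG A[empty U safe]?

{Wait}

A[empty U safe]: least fixpoint, start Z0 = Sat(safe) = {Wait, Err}, add states in Sat(empty) with every successor in Z. Already a fixed point.
Sat(A[empty U safe]) = {Wait, Err}
AG A[empty U safe]: greatest fixpoint, start Z0 = {Wait, Err}, keep only states in Sat with every successor in Z. Z1 = {Wait}; fixed.
Sat(AG A[empty U safe]) = {Wait}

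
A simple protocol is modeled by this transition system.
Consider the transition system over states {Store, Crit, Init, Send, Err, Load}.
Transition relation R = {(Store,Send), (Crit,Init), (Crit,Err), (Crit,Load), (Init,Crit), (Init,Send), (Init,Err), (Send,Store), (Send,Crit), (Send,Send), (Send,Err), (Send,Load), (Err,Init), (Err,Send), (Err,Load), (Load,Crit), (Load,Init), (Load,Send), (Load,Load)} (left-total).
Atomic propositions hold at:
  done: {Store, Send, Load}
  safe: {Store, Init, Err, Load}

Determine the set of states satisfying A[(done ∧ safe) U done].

Sat(done ∧ safe) = {Store, Load}
A[(done ∧ safe) U done]: least fixpoint, start Z0 = Sat(done) = {Store, Send, Load}, add states in Sat(done ∧ safe) with every successor in Z. Already a fixed point.
Sat(A[(done ∧ safe) U done]) = {Store, Send, Load}

{Store, Send, Load}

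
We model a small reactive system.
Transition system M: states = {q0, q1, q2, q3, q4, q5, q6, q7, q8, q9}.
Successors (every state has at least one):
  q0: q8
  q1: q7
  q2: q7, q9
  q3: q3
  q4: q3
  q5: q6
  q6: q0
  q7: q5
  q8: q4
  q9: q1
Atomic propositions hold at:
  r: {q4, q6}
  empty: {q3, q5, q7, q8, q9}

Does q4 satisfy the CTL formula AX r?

Sat(AX r) = {s : every successor in {q4, q6}} = {q5, q8}
q4 ∉ Sat(AX r) = {q5, q8}, so the formula does not hold at q4.

No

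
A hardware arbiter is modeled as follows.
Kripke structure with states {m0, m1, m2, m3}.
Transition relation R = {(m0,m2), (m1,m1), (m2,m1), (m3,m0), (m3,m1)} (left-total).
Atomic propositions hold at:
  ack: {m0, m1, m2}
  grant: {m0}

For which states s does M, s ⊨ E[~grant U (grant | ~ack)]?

Sat(~grant) = {m1, m2, m3}
Sat(~ack) = {m3}
Sat(grant | ~ack) = {m0, m3}
E[~grant U (grant | ~ack)]: least fixpoint, start Z0 = Sat((grant | ~ack)) = {m0, m3}, add states in Sat(~grant) with some successor in Z. Already a fixed point.
Sat(E[~grant U (grant | ~ack)]) = {m0, m3}

{m0, m3}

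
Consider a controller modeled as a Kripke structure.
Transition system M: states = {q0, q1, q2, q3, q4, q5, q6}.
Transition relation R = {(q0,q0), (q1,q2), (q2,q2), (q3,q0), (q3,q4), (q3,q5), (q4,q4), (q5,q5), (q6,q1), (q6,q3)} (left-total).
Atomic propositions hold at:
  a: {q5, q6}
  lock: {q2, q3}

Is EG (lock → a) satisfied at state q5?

Yes

Sat(lock → a) = {q0, q1, q4, q5, q6}
EG (lock → a): greatest fixpoint, start Z0 = {q0, q1, q4, q5, q6}, keep only states in Sat with some successor in Z. Z1 = {q0, q4, q5, q6}; Z2 = {q0, q4, q5}; fixed.
Sat(EG (lock → a)) = {q0, q4, q5}
q5 ∈ Sat(EG (lock → a)) = {q0, q4, q5}, so the formula holds at q5.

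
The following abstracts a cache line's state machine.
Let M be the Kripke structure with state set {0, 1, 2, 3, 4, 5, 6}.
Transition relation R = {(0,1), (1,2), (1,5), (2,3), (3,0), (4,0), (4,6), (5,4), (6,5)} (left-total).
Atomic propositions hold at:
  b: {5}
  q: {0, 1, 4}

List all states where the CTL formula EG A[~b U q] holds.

Sat(~b) = {0, 1, 2, 3, 4, 6}
A[~b U q]: least fixpoint, start Z0 = Sat(q) = {0, 1, 4}, add states in Sat(~b) with every successor in Z. Z1 = {0, 1, 3, 4}; Z2 = {0, 1, 2, 3, 4}; fixed.
Sat(A[~b U q]) = {0, 1, 2, 3, 4}
EG A[~b U q]: greatest fixpoint, start Z0 = {0, 1, 2, 3, 4}, keep only states in Sat with some successor in Z. Already a fixed point.
Sat(EG A[~b U q]) = {0, 1, 2, 3, 4}

{0, 1, 2, 3, 4}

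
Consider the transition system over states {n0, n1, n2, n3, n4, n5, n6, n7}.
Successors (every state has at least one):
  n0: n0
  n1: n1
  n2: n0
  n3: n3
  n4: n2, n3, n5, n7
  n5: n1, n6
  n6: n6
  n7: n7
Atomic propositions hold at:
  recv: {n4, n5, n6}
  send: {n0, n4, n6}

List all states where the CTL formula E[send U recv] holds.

E[send U recv]: least fixpoint, start Z0 = Sat(recv) = {n4, n5, n6}, add states in Sat(send) with some successor in Z. Already a fixed point.
Sat(E[send U recv]) = {n4, n5, n6}

{n4, n5, n6}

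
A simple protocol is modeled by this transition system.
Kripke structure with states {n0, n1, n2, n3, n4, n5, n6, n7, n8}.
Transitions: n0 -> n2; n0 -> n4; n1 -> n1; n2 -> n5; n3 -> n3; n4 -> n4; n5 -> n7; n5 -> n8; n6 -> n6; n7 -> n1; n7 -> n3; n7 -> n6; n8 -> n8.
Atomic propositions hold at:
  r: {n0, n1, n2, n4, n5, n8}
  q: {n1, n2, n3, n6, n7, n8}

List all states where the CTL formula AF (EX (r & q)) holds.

{n0, n1, n2, n5, n7, n8}

Sat(r & q) = {n1, n2, n8}
Sat(EX (r & q)) = {s : some successor in {n1, n2, n8}} = {n0, n1, n5, n7, n8}
AF (EX (r & q)): least fixpoint, start Z0 = {n0, n1, n5, n7, n8}, add states with every successor in Z. Z1 = {n0, n1, n2, n5, n7, n8}; fixed.
Sat(AF (EX (r & q))) = {n0, n1, n2, n5, n7, n8}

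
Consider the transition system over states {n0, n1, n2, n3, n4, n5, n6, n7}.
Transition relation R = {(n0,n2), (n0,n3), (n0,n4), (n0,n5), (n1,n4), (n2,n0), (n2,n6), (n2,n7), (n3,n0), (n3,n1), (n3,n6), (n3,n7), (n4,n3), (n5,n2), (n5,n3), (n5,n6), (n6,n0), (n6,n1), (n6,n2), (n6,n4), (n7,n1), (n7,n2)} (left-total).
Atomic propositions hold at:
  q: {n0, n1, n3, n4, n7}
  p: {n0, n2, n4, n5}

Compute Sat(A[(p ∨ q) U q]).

{n0, n1, n3, n4, n7}

Sat(p ∨ q) = {n0, n1, n2, n3, n4, n5, n7}
A[(p ∨ q) U q]: least fixpoint, start Z0 = Sat(q) = {n0, n1, n3, n4, n7}, add states in Sat(p ∨ q) with every successor in Z. Already a fixed point.
Sat(A[(p ∨ q) U q]) = {n0, n1, n3, n4, n7}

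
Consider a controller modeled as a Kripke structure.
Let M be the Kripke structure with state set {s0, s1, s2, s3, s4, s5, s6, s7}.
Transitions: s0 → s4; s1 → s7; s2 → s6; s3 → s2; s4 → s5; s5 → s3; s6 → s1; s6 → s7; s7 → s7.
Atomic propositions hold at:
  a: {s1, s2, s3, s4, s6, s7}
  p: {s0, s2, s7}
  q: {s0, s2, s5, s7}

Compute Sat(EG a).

{s1, s2, s3, s6, s7}

EG a: greatest fixpoint, start Z0 = {s1, s2, s3, s4, s6, s7}, keep only states in Sat with some successor in Z. Z1 = {s1, s2, s3, s6, s7}; fixed.
Sat(EG a) = {s1, s2, s3, s6, s7}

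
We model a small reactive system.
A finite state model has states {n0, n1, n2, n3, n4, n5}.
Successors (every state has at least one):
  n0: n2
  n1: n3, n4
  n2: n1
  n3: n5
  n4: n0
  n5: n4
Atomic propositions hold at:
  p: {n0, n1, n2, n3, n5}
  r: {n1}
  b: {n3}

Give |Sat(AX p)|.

Sat(AX p) = {s : every successor in {n0, n1, n2, n3, n5}} = {n0, n2, n3, n4}
|Sat(AX p)| = |{n0, n2, n3, n4}| = 4.

4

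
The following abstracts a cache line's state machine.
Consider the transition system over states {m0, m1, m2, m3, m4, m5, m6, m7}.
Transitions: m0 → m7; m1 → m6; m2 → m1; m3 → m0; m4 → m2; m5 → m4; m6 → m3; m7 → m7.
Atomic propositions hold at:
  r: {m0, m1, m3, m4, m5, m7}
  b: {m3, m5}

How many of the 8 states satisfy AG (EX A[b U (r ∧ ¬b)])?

Sat(¬b) = {m0, m1, m2, m4, m6, m7}
Sat(r ∧ ¬b) = {m0, m1, m4, m7}
A[b U (r ∧ ¬b)]: least fixpoint, start Z0 = Sat((r ∧ ¬b)) = {m0, m1, m4, m7}, add states in Sat(b) with every successor in Z. Z1 = {m0, m1, m3, m4, m5, m7}; fixed.
Sat(A[b U (r ∧ ¬b)]) = {m0, m1, m3, m4, m5, m7}
Sat(EX A[b U (r ∧ ¬b)]) = {s : some successor in {m0, m1, m3, m4, m5, m7}} = {m0, m2, m3, m5, m6, m7}
AG (EX A[b U (r ∧ ¬b)]): greatest fixpoint, start Z0 = {m0, m2, m3, m5, m6, m7}, keep only states in Sat with every successor in Z. Z1 = {m0, m3, m6, m7}; fixed.
Sat(AG (EX A[b U (r ∧ ¬b)])) = {m0, m3, m6, m7}
|Sat(AG (EX A[b U (r ∧ ¬b)]))| = |{m0, m3, m6, m7}| = 4.

4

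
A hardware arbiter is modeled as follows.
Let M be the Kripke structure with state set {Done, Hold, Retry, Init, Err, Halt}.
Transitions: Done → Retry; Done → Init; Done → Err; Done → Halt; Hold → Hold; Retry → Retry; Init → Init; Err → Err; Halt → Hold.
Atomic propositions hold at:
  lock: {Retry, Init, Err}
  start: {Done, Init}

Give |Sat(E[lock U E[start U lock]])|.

E[start U lock]: least fixpoint, start Z0 = Sat(lock) = {Retry, Init, Err}, add states in Sat(start) with some successor in Z. Z1 = {Done, Retry, Init, Err}; fixed.
Sat(E[start U lock]) = {Done, Retry, Init, Err}
E[lock U E[start U lock]]: least fixpoint, start Z0 = Sat(E[start U lock]) = {Done, Retry, Init, Err}, add states in Sat(lock) with some successor in Z. Already a fixed point.
Sat(E[lock U E[start U lock]]) = {Done, Retry, Init, Err}
|Sat(E[lock U E[start U lock]])| = |{Done, Retry, Init, Err}| = 4.

4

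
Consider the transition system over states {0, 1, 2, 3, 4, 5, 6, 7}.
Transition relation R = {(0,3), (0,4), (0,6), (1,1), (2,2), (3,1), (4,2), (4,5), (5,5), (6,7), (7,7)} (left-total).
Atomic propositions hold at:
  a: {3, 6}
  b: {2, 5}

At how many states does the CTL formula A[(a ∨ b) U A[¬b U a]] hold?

2

Sat(a ∨ b) = {2, 3, 5, 6}
Sat(¬b) = {0, 1, 3, 4, 6, 7}
A[¬b U a]: least fixpoint, start Z0 = Sat(a) = {3, 6}, add states in Sat(¬b) with every successor in Z. Already a fixed point.
Sat(A[¬b U a]) = {3, 6}
A[(a ∨ b) U A[¬b U a]]: least fixpoint, start Z0 = Sat(A[¬b U a]) = {3, 6}, add states in Sat(a ∨ b) with every successor in Z. Already a fixed point.
Sat(A[(a ∨ b) U A[¬b U a]]) = {3, 6}
|Sat(A[(a ∨ b) U A[¬b U a]])| = |{3, 6}| = 2.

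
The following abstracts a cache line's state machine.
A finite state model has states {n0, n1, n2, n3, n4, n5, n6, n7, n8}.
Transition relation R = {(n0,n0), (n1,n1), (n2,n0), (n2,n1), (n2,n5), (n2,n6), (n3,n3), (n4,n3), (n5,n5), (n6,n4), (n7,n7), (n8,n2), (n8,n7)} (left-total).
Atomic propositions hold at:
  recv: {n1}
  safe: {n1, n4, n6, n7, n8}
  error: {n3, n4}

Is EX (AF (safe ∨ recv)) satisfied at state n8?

Yes

Sat(safe ∨ recv) = {n1, n4, n6, n7, n8}
AF (safe ∨ recv): least fixpoint, start Z0 = {n1, n4, n6, n7, n8}, add states with every successor in Z. Already a fixed point.
Sat(AF (safe ∨ recv)) = {n1, n4, n6, n7, n8}
Sat(EX (AF (safe ∨ recv))) = {s : some successor in {n1, n4, n6, n7, n8}} = {n1, n2, n6, n7, n8}
n8 ∈ Sat(EX (AF (safe ∨ recv))) = {n1, n2, n6, n7, n8}, so the formula holds at n8.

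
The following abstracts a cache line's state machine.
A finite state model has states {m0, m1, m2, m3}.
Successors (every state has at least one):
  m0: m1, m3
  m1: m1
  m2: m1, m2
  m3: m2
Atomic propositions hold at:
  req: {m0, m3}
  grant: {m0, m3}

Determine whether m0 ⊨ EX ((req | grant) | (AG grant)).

Yes

Sat(req | grant) = {m0, m3}
AG grant: greatest fixpoint, start Z0 = {m0, m3}, keep only states in Sat with every successor in Z. Z1 = ∅; fixed.
Sat(AG grant) = ∅
Sat((req | grant) | (AG grant)) = {m0, m3}
Sat(EX ((req | grant) | (AG grant))) = {s : some successor in {m0, m3}} = {m0}
m0 ∈ Sat(EX ((req | grant) | (AG grant))) = {m0}, so the formula holds at m0.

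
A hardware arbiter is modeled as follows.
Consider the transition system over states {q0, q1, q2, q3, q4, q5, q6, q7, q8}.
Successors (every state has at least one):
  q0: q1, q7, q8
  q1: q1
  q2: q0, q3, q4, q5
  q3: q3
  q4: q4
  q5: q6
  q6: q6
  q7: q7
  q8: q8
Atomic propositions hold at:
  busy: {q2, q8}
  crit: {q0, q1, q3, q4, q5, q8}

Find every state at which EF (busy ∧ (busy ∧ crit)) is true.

Sat(busy ∧ crit) = {q8}
Sat(busy ∧ (busy ∧ crit)) = {q8}
EF (busy ∧ (busy ∧ crit)): least fixpoint, start Z0 = {q8}, add states with some successor in Z. Z1 = {q0, q8}; Z2 = {q0, q2, q8}; fixed.
Sat(EF (busy ∧ (busy ∧ crit))) = {q0, q2, q8}

{q0, q2, q8}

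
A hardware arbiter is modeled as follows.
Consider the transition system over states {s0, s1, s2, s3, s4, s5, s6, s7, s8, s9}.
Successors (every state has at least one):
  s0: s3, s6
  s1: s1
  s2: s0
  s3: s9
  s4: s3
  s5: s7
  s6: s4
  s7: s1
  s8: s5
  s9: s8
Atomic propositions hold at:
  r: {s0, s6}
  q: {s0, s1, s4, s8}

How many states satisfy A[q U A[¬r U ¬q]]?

Sat(¬r) = {s1, s2, s3, s4, s5, s7, s8, s9}
Sat(¬q) = {s2, s3, s5, s6, s7, s9}
A[¬r U ¬q]: least fixpoint, start Z0 = Sat(¬q) = {s2, s3, s5, s6, s7, s9}, add states in Sat(¬r) with every successor in Z. Z1 = {s2, s3, s4, s5, s6, s7, s8, s9}; fixed.
Sat(A[¬r U ¬q]) = {s2, s3, s4, s5, s6, s7, s8, s9}
A[q U A[¬r U ¬q]]: least fixpoint, start Z0 = Sat(A[¬r U ¬q]) = {s2, s3, s4, s5, s6, s7, s8, s9}, add states in Sat(q) with every successor in Z. Z1 = {s0, s2, s3, s4, s5, s6, s7, s8, s9}; fixed.
Sat(A[q U A[¬r U ¬q]]) = {s0, s2, s3, s4, s5, s6, s7, s8, s9}
|Sat(A[q U A[¬r U ¬q]])| = |{s0, s2, s3, s4, s5, s6, s7, s8, s9}| = 9.

9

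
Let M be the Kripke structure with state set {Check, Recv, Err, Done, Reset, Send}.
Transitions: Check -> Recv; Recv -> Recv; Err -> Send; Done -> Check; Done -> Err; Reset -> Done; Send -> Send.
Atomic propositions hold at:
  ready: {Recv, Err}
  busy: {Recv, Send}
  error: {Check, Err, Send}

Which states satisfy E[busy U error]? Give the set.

{Check, Err, Send}

E[busy U error]: least fixpoint, start Z0 = Sat(error) = {Check, Err, Send}, add states in Sat(busy) with some successor in Z. Already a fixed point.
Sat(E[busy U error]) = {Check, Err, Send}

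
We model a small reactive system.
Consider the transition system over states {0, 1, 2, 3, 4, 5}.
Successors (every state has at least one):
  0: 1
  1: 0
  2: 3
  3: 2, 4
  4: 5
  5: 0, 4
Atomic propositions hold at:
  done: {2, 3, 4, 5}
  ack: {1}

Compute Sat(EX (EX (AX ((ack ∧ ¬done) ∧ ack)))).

{0, 4}

Sat(¬done) = {0, 1}
Sat(ack ∧ ¬done) = {1}
Sat((ack ∧ ¬done) ∧ ack) = {1}
Sat(AX ((ack ∧ ¬done) ∧ ack)) = {s : every successor in {1}} = {0}
Sat(EX (AX ((ack ∧ ¬done) ∧ ack))) = {s : some successor in {0}} = {1, 5}
Sat(EX (EX (AX ((ack ∧ ¬done) ∧ ack)))) = {s : some successor in {1, 5}} = {0, 4}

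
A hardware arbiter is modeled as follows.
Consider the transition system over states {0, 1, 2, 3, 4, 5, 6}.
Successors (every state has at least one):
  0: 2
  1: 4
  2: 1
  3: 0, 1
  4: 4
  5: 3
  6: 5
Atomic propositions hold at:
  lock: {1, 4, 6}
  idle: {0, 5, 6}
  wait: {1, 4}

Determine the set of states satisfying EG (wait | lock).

{1, 4}

Sat(wait | lock) = {1, 4, 6}
EG (wait | lock): greatest fixpoint, start Z0 = {1, 4, 6}, keep only states in Sat with some successor in Z. Z1 = {1, 4}; fixed.
Sat(EG (wait | lock)) = {1, 4}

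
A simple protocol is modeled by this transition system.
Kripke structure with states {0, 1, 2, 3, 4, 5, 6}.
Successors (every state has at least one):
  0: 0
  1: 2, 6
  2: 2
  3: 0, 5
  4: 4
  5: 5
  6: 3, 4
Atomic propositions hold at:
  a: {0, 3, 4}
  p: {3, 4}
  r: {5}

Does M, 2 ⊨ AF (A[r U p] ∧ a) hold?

No

A[r U p]: least fixpoint, start Z0 = Sat(p) = {3, 4}, add states in Sat(r) with every successor in Z. Already a fixed point.
Sat(A[r U p]) = {3, 4}
Sat(A[r U p] ∧ a) = {3, 4}
AF (A[r U p] ∧ a): least fixpoint, start Z0 = {3, 4}, add states with every successor in Z. Z1 = {3, 4, 6}; fixed.
Sat(AF (A[r U p] ∧ a)) = {3, 4, 6}
2 ∉ Sat(AF (A[r U p] ∧ a)) = {3, 4, 6}, so the formula does not hold at 2.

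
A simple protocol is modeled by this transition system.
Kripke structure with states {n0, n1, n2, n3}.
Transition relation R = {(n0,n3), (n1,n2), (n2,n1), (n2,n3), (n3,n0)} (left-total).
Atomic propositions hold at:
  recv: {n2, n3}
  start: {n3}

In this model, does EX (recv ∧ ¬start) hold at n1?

Yes

Sat(¬start) = {n0, n1, n2}
Sat(recv ∧ ¬start) = {n2}
Sat(EX (recv ∧ ¬start)) = {s : some successor in {n2}} = {n1}
n1 ∈ Sat(EX (recv ∧ ¬start)) = {n1}, so the formula holds at n1.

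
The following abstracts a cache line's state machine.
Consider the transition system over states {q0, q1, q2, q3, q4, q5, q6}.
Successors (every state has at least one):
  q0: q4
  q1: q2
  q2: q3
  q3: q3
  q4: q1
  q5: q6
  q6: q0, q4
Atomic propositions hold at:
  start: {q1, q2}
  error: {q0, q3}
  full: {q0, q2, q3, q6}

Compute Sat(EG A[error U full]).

A[error U full]: least fixpoint, start Z0 = Sat(full) = {q0, q2, q3, q6}, add states in Sat(error) with every successor in Z. Already a fixed point.
Sat(A[error U full]) = {q0, q2, q3, q6}
EG A[error U full]: greatest fixpoint, start Z0 = {q0, q2, q3, q6}, keep only states in Sat with some successor in Z. Z1 = {q2, q3, q6}; Z2 = {q2, q3}; fixed.
Sat(EG A[error U full]) = {q2, q3}

{q2, q3}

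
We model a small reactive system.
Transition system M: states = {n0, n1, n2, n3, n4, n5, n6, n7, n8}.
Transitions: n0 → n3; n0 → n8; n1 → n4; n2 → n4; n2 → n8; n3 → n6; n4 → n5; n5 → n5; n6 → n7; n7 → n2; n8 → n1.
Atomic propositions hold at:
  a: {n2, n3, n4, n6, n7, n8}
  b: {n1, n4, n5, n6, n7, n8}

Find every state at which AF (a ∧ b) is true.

Sat(a ∧ b) = {n4, n6, n7, n8}
AF (a ∧ b): least fixpoint, start Z0 = {n4, n6, n7, n8}, add states with every successor in Z. Z1 = {n1, n2, n3, n4, n6, n7, n8}; Z2 = {n0, n1, n2, n3, n4, n6, n7, n8}; fixed.
Sat(AF (a ∧ b)) = {n0, n1, n2, n3, n4, n6, n7, n8}

{n0, n1, n2, n3, n4, n6, n7, n8}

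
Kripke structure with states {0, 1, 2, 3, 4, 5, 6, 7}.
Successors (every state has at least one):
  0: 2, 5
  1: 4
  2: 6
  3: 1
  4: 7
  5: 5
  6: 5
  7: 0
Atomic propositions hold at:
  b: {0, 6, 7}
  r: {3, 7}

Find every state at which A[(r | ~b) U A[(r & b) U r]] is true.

{1, 3, 4, 7}

Sat(~b) = {1, 2, 3, 4, 5}
Sat(r | ~b) = {1, 2, 3, 4, 5, 7}
Sat(r & b) = {7}
A[(r & b) U r]: least fixpoint, start Z0 = Sat(r) = {3, 7}, add states in Sat(r & b) with every successor in Z. Already a fixed point.
Sat(A[(r & b) U r]) = {3, 7}
A[(r | ~b) U A[(r & b) U r]]: least fixpoint, start Z0 = Sat(A[(r & b) U r]) = {3, 7}, add states in Sat(r | ~b) with every successor in Z. Z1 = {3, 4, 7}; Z2 = {1, 3, 4, 7}; fixed.
Sat(A[(r | ~b) U A[(r & b) U r]]) = {1, 3, 4, 7}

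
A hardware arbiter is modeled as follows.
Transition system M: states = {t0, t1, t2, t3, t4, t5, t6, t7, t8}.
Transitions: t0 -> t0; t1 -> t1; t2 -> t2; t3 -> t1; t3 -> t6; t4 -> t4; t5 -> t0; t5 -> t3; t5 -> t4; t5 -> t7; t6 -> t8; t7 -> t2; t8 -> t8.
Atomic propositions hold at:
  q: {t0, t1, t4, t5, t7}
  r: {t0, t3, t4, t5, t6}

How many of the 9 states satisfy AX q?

Sat(AX q) = {s : every successor in {t0, t1, t4, t5, t7}} = {t0, t1, t4}
|Sat(AX q)| = |{t0, t1, t4}| = 3.

3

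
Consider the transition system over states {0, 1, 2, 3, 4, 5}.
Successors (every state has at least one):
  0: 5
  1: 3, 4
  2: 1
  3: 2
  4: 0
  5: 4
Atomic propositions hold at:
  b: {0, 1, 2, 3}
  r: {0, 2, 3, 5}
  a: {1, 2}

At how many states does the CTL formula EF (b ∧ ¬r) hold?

3

Sat(¬r) = {1, 4}
Sat(b ∧ ¬r) = {1}
EF (b ∧ ¬r): least fixpoint, start Z0 = {1}, add states with some successor in Z. Z1 = {1, 2}; Z2 = {1, 2, 3}; fixed.
Sat(EF (b ∧ ¬r)) = {1, 2, 3}
|Sat(EF (b ∧ ¬r))| = |{1, 2, 3}| = 3.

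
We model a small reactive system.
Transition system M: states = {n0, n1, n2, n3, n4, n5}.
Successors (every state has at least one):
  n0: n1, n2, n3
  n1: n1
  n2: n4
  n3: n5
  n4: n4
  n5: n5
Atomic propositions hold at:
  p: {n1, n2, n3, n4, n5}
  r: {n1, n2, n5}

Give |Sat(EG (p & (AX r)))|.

Sat(AX r) = {s : every successor in {n1, n2, n5}} = {n1, n3, n5}
Sat(p & (AX r)) = {n1, n3, n5}
EG (p & (AX r)): greatest fixpoint, start Z0 = {n1, n3, n5}, keep only states in Sat with some successor in Z. Already a fixed point.
Sat(EG (p & (AX r))) = {n1, n3, n5}
|Sat(EG (p & (AX r)))| = |{n1, n3, n5}| = 3.

3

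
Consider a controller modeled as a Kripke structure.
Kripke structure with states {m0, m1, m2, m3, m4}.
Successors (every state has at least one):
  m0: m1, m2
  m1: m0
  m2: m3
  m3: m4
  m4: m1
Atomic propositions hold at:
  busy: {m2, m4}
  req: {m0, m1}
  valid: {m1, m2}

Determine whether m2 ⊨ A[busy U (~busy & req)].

Sat(~busy) = {m0, m1, m3}
Sat(~busy & req) = {m0, m1}
A[busy U (~busy & req)]: least fixpoint, start Z0 = Sat((~busy & req)) = {m0, m1}, add states in Sat(busy) with every successor in Z. Z1 = {m0, m1, m4}; fixed.
Sat(A[busy U (~busy & req)]) = {m0, m1, m4}
m2 ∉ Sat(A[busy U (~busy & req)]) = {m0, m1, m4}, so the formula does not hold at m2.

No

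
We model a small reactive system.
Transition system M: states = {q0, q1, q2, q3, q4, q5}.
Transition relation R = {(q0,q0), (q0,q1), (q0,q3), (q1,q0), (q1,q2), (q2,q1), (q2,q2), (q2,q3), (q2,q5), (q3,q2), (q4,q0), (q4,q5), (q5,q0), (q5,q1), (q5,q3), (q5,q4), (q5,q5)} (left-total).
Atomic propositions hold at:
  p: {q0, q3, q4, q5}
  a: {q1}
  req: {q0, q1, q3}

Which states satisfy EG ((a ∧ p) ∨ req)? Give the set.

Sat(a ∧ p) = ∅
Sat((a ∧ p) ∨ req) = {q0, q1, q3}
EG ((a ∧ p) ∨ req): greatest fixpoint, start Z0 = {q0, q1, q3}, keep only states in Sat with some successor in Z. Z1 = {q0, q1}; fixed.
Sat(EG ((a ∧ p) ∨ req)) = {q0, q1}

{q0, q1}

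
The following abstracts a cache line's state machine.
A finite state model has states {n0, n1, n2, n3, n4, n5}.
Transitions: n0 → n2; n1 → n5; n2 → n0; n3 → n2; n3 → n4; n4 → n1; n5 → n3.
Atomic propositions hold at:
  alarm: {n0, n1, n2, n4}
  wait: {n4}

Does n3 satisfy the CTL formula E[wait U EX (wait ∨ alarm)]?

Sat(wait ∨ alarm) = {n0, n1, n2, n4}
Sat(EX (wait ∨ alarm)) = {s : some successor in {n0, n1, n2, n4}} = {n0, n2, n3, n4}
E[wait U EX (wait ∨ alarm)]: least fixpoint, start Z0 = Sat(EX (wait ∨ alarm)) = {n0, n2, n3, n4}, add states in Sat(wait) with some successor in Z. Already a fixed point.
Sat(E[wait U EX (wait ∨ alarm)]) = {n0, n2, n3, n4}
n3 ∈ Sat(E[wait U EX (wait ∨ alarm)]) = {n0, n2, n3, n4}, so the formula holds at n3.

Yes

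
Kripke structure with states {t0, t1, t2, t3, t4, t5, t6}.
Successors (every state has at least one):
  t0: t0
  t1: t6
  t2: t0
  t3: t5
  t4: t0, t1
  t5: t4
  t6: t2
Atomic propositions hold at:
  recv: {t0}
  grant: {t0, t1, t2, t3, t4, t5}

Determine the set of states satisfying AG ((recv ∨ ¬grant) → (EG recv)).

{t0, t2}

Sat(¬grant) = {t6}
Sat(recv ∨ ¬grant) = {t0, t6}
EG recv: greatest fixpoint, start Z0 = {t0}, keep only states in Sat with some successor in Z. Already a fixed point.
Sat(EG recv) = {t0}
Sat((recv ∨ ¬grant) → (EG recv)) = {t0, t1, t2, t3, t4, t5}
AG ((recv ∨ ¬grant) → (EG recv)): greatest fixpoint, start Z0 = {t0, t1, t2, t3, t4, t5}, keep only states in Sat with every successor in Z. Z1 = {t0, t2, t3, t4, t5}; Z2 = {t0, t2, t3, t5}; Z3 = {t0, t2, t3}; Z4 = {t0, t2}; fixed.
Sat(AG ((recv ∨ ¬grant) → (EG recv))) = {t0, t2}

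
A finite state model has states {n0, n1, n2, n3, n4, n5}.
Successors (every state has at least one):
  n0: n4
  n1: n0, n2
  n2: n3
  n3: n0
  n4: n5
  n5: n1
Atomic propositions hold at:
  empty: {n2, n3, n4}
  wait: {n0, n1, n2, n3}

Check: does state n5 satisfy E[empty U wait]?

E[empty U wait]: least fixpoint, start Z0 = Sat(wait) = {n0, n1, n2, n3}, add states in Sat(empty) with some successor in Z. Already a fixed point.
Sat(E[empty U wait]) = {n0, n1, n2, n3}
n5 ∉ Sat(E[empty U wait]) = {n0, n1, n2, n3}, so the formula does not hold at n5.

No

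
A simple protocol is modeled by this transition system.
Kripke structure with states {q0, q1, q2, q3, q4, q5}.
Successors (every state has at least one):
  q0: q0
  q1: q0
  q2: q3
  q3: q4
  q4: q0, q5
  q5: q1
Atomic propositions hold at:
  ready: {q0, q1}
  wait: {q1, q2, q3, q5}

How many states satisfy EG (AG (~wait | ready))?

2

Sat(~wait) = {q0, q4}
Sat(~wait | ready) = {q0, q1, q4}
AG (~wait | ready): greatest fixpoint, start Z0 = {q0, q1, q4}, keep only states in Sat with every successor in Z. Z1 = {q0, q1}; fixed.
Sat(AG (~wait | ready)) = {q0, q1}
EG (AG (~wait | ready)): greatest fixpoint, start Z0 = {q0, q1}, keep only states in Sat with some successor in Z. Already a fixed point.
Sat(EG (AG (~wait | ready))) = {q0, q1}
|Sat(EG (AG (~wait | ready)))| = |{q0, q1}| = 2.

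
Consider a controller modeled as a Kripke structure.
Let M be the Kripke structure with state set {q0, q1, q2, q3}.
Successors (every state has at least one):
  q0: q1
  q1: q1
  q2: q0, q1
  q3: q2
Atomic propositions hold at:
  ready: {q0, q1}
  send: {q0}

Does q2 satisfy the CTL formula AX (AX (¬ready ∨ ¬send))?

Sat(¬ready) = {q2, q3}
Sat(¬send) = {q1, q2, q3}
Sat(¬ready ∨ ¬send) = {q1, q2, q3}
Sat(AX (¬ready ∨ ¬send)) = {s : every successor in {q1, q2, q3}} = {q0, q1, q3}
Sat(AX (AX (¬ready ∨ ¬send))) = {s : every successor in {q0, q1, q3}} = {q0, q1, q2}
q2 ∈ Sat(AX (AX (¬ready ∨ ¬send))) = {q0, q1, q2}, so the formula holds at q2.

Yes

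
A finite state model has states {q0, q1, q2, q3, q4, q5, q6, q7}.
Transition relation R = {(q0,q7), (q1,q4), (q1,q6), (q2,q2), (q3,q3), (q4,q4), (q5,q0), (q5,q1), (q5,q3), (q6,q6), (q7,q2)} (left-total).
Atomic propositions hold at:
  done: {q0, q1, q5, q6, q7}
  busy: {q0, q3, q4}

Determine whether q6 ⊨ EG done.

EG done: greatest fixpoint, start Z0 = {q0, q1, q5, q6, q7}, keep only states in Sat with some successor in Z. Z1 = {q0, q1, q5, q6}; Z2 = {q1, q5, q6}; fixed.
Sat(EG done) = {q1, q5, q6}
q6 ∈ Sat(EG done) = {q1, q5, q6}, so the formula holds at q6.

Yes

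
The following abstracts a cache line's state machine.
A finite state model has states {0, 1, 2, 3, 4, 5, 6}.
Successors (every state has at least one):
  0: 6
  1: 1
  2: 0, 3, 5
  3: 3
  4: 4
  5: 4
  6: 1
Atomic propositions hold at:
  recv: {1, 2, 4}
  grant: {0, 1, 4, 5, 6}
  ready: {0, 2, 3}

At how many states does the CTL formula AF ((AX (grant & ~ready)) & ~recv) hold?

3

Sat(~ready) = {1, 4, 5, 6}
Sat(grant & ~ready) = {1, 4, 5, 6}
Sat(AX (grant & ~ready)) = {s : every successor in {1, 4, 5, 6}} = {0, 1, 4, 5, 6}
Sat(~recv) = {0, 3, 5, 6}
Sat((AX (grant & ~ready)) & ~recv) = {0, 5, 6}
AF ((AX (grant & ~ready)) & ~recv): least fixpoint, start Z0 = {0, 5, 6}, add states with every successor in Z. Already a fixed point.
Sat(AF ((AX (grant & ~ready)) & ~recv)) = {0, 5, 6}
|Sat(AF ((AX (grant & ~ready)) & ~recv))| = |{0, 5, 6}| = 3.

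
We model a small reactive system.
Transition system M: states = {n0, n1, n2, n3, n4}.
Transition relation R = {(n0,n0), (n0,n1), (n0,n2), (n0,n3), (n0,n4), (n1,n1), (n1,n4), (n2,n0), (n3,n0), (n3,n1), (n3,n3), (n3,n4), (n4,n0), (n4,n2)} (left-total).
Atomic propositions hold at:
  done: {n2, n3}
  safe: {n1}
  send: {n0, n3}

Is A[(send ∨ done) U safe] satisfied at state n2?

No

Sat(send ∨ done) = {n0, n2, n3}
A[(send ∨ done) U safe]: least fixpoint, start Z0 = Sat(safe) = {n1}, add states in Sat(send ∨ done) with every successor in Z. Already a fixed point.
Sat(A[(send ∨ done) U safe]) = {n1}
n2 ∉ Sat(A[(send ∨ done) U safe]) = {n1}, so the formula does not hold at n2.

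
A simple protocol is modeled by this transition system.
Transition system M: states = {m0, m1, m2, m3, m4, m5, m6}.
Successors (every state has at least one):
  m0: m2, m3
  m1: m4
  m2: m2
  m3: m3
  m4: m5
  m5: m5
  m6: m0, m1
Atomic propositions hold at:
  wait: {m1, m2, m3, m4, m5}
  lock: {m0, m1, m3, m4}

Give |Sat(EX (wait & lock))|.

4

Sat(wait & lock) = {m1, m3, m4}
Sat(EX (wait & lock)) = {s : some successor in {m1, m3, m4}} = {m0, m1, m3, m6}
|Sat(EX (wait & lock))| = |{m0, m1, m3, m6}| = 4.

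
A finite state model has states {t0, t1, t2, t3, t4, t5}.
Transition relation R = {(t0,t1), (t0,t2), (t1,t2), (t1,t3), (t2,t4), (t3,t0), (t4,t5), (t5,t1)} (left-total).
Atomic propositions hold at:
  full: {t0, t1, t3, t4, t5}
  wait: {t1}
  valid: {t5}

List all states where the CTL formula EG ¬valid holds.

{t0, t1, t3}

Sat(¬valid) = {t0, t1, t2, t3, t4}
EG ¬valid: greatest fixpoint, start Z0 = {t0, t1, t2, t3, t4}, keep only states in Sat with some successor in Z. Z1 = {t0, t1, t2, t3}; Z2 = {t0, t1, t3}; fixed.
Sat(EG ¬valid) = {t0, t1, t3}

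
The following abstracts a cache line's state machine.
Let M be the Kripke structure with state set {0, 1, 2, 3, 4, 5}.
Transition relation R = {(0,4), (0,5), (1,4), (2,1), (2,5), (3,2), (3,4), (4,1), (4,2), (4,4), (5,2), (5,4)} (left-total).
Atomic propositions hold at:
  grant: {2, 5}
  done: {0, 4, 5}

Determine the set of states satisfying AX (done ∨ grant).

Sat(done ∨ grant) = {0, 2, 4, 5}
Sat(AX (done ∨ grant)) = {s : every successor in {0, 2, 4, 5}} = {0, 1, 3, 5}

{0, 1, 3, 5}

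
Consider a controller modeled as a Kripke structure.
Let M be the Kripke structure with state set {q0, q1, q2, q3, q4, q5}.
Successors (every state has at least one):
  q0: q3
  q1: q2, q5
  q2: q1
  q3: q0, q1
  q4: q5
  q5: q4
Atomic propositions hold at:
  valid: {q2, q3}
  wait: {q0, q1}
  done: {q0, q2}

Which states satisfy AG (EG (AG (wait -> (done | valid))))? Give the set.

Sat(done | valid) = {q0, q2, q3}
Sat(wait -> (done | valid)) = {q0, q2, q3, q4, q5}
AG (wait -> (done | valid)): greatest fixpoint, start Z0 = {q0, q2, q3, q4, q5}, keep only states in Sat with every successor in Z. Z1 = {q0, q4, q5}; Z2 = {q4, q5}; fixed.
Sat(AG (wait -> (done | valid))) = {q4, q5}
EG (AG (wait -> (done | valid))): greatest fixpoint, start Z0 = {q4, q5}, keep only states in Sat with some successor in Z. Already a fixed point.
Sat(EG (AG (wait -> (done | valid)))) = {q4, q5}
AG (EG (AG (wait -> (done | valid)))): greatest fixpoint, start Z0 = {q4, q5}, keep only states in Sat with every successor in Z. Already a fixed point.
Sat(AG (EG (AG (wait -> (done | valid))))) = {q4, q5}

{q4, q5}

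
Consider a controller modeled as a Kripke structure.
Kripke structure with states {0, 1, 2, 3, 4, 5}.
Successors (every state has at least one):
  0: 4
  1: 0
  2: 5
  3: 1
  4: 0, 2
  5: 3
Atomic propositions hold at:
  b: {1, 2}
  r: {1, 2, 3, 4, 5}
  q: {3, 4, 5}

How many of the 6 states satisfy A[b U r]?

5

A[b U r]: least fixpoint, start Z0 = Sat(r) = {1, 2, 3, 4, 5}, add states in Sat(b) with every successor in Z. Already a fixed point.
Sat(A[b U r]) = {1, 2, 3, 4, 5}
|Sat(A[b U r])| = |{1, 2, 3, 4, 5}| = 5.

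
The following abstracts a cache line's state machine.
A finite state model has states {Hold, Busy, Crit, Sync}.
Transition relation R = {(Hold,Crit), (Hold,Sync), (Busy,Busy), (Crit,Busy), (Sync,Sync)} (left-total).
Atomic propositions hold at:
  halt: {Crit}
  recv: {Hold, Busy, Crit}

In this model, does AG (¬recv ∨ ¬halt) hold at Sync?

Sat(¬recv) = {Sync}
Sat(¬halt) = {Hold, Busy, Sync}
Sat(¬recv ∨ ¬halt) = {Hold, Busy, Sync}
AG (¬recv ∨ ¬halt): greatest fixpoint, start Z0 = {Hold, Busy, Sync}, keep only states in Sat with every successor in Z. Z1 = {Busy, Sync}; fixed.
Sat(AG (¬recv ∨ ¬halt)) = {Busy, Sync}
Sync ∈ Sat(AG (¬recv ∨ ¬halt)) = {Busy, Sync}, so the formula holds at Sync.

Yes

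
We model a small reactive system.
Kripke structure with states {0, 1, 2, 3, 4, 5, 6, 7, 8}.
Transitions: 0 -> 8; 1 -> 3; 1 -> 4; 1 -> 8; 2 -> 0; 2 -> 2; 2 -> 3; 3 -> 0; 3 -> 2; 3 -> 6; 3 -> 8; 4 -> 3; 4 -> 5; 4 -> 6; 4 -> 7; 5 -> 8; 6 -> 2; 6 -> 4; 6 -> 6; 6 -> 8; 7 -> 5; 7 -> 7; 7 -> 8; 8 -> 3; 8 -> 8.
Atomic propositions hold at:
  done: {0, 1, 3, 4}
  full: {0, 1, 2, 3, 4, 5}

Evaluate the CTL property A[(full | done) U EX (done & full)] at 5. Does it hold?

Sat(full | done) = {0, 1, 2, 3, 4, 5}
Sat(done & full) = {0, 1, 3, 4}
Sat(EX (done & full)) = {s : some successor in {0, 1, 3, 4}} = {1, 2, 3, 4, 6, 8}
A[(full | done) U EX (done & full)]: least fixpoint, start Z0 = Sat(EX (done & full)) = {1, 2, 3, 4, 6, 8}, add states in Sat(full | done) with every successor in Z. Z1 = {0, 1, 2, 3, 4, 5, 6, 8}; fixed.
Sat(A[(full | done) U EX (done & full)]) = {0, 1, 2, 3, 4, 5, 6, 8}
5 ∈ Sat(A[(full | done) U EX (done & full)]) = {0, 1, 2, 3, 4, 5, 6, 8}, so the formula holds at 5.

Yes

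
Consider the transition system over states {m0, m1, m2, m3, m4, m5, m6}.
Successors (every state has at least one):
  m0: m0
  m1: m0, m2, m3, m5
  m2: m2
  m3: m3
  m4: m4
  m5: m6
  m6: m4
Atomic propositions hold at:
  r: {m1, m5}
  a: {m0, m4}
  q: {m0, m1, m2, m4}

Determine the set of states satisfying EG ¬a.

{m1, m2, m3}

Sat(¬a) = {m1, m2, m3, m5, m6}
EG ¬a: greatest fixpoint, start Z0 = {m1, m2, m3, m5, m6}, keep only states in Sat with some successor in Z. Z1 = {m1, m2, m3, m5}; Z2 = {m1, m2, m3}; fixed.
Sat(EG ¬a) = {m1, m2, m3}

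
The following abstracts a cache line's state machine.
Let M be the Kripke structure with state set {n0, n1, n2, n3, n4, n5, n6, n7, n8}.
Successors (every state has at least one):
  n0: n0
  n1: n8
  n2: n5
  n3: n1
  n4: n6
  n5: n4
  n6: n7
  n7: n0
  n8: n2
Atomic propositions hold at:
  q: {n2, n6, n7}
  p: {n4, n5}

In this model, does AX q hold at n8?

Yes

Sat(AX q) = {s : every successor in {n2, n6, n7}} = {n4, n6, n8}
n8 ∈ Sat(AX q) = {n4, n6, n8}, so the formula holds at n8.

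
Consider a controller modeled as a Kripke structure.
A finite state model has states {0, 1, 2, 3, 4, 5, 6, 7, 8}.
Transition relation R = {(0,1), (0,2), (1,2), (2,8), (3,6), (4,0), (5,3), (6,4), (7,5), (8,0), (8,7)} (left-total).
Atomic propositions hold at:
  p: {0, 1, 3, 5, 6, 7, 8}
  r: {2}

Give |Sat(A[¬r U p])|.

Sat(¬r) = {0, 1, 3, 4, 5, 6, 7, 8}
A[¬r U p]: least fixpoint, start Z0 = Sat(p) = {0, 1, 3, 5, 6, 7, 8}, add states in Sat(¬r) with every successor in Z. Z1 = {0, 1, 3, 4, 5, 6, 7, 8}; fixed.
Sat(A[¬r U p]) = {0, 1, 3, 4, 5, 6, 7, 8}
|Sat(A[¬r U p])| = |{0, 1, 3, 4, 5, 6, 7, 8}| = 8.

8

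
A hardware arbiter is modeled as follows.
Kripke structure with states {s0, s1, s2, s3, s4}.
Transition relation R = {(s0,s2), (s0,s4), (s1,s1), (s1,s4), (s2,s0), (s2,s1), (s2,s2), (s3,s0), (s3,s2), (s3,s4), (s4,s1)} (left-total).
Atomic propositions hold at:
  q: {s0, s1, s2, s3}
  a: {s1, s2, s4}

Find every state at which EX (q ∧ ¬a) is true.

{s2, s3}

Sat(¬a) = {s0, s3}
Sat(q ∧ ¬a) = {s0, s3}
Sat(EX (q ∧ ¬a)) = {s : some successor in {s0, s3}} = {s2, s3}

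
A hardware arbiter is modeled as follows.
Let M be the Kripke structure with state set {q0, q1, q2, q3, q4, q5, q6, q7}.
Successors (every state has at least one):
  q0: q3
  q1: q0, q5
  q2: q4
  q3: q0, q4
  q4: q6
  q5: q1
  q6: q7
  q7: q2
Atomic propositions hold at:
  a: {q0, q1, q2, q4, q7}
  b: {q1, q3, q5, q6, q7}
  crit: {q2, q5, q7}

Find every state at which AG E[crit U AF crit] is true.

AF crit: least fixpoint, start Z0 = {q2, q5, q7}, add states with every successor in Z. Z1 = {q2, q5, q6, q7}; Z2 = {q2, q4, q5, q6, q7}; fixed.
Sat(AF crit) = {q2, q4, q5, q6, q7}
E[crit U AF crit]: least fixpoint, start Z0 = Sat(AF crit) = {q2, q4, q5, q6, q7}, add states in Sat(crit) with some successor in Z. Already a fixed point.
Sat(E[crit U AF crit]) = {q2, q4, q5, q6, q7}
AG E[crit U AF crit]: greatest fixpoint, start Z0 = {q2, q4, q5, q6, q7}, keep only states in Sat with every successor in Z. Z1 = {q2, q4, q6, q7}; fixed.
Sat(AG E[crit U AF crit]) = {q2, q4, q6, q7}

{q2, q4, q6, q7}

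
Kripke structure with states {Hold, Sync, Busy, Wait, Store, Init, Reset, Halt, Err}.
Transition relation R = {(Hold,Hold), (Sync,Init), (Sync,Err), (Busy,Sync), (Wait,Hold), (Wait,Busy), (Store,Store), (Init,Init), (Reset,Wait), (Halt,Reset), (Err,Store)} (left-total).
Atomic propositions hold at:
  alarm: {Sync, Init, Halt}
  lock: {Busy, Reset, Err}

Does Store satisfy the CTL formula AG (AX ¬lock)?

Yes

Sat(¬lock) = {Hold, Sync, Wait, Store, Init, Halt}
Sat(AX ¬lock) = {s : every successor in {Hold, Sync, Wait, Store, Init, Halt}} = {Hold, Busy, Store, Init, Reset, Err}
AG (AX ¬lock): greatest fixpoint, start Z0 = {Hold, Busy, Store, Init, Reset, Err}, keep only states in Sat with every successor in Z. Z1 = {Hold, Store, Init, Err}; fixed.
Sat(AG (AX ¬lock)) = {Hold, Store, Init, Err}
Store ∈ Sat(AG (AX ¬lock)) = {Hold, Store, Init, Err}, so the formula holds at Store.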